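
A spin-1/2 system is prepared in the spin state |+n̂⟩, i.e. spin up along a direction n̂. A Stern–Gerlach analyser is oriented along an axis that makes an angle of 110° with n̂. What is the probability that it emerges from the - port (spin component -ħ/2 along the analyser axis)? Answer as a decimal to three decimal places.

0.671

For spin-½, the probability of finding spin-up along an axis at angle θ to the initial spin direction is cos²(θ/2); spin-down is sin²(θ/2).
θ = 110°, so P = sin²(55°) ≈ 0.671.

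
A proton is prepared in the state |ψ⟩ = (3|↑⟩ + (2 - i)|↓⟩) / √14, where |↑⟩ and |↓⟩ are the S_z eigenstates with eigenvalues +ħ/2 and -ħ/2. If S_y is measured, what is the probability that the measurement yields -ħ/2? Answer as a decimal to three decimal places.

0.714

|-y⟩ = (|↑⟩ - i|↓⟩)/√2, so ⟨-y|ψ⟩ = (4 + 2i) / (√2·√14).
P = |4 + 2i|² / 28 = 20/28.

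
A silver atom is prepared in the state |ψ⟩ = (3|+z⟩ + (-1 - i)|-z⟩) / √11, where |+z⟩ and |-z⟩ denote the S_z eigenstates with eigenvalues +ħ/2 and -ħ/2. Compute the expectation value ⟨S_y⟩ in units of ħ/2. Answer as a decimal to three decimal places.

-0.545

⟨σ_y⟩ = 2 Im(a* b)/(|a|²+|b|²) with a = 3, b = (-1 - i).
a* b = (-3 - 3i), so ⟨σ_y⟩ = -6/11.
⟨S_y⟩ = (ħ/2)·⟨σ_y⟩.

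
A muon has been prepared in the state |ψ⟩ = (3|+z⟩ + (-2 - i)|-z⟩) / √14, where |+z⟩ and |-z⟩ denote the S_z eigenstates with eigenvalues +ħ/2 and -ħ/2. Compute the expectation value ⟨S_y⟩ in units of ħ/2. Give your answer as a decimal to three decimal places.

-0.429

⟨σ_y⟩ = 2 Im(a* b)/(|a|²+|b|²) with a = 3, b = (-2 - i).
a* b = (-6 - 3i), so ⟨σ_y⟩ = -6/14.
⟨S_y⟩ = (ħ/2)·⟨σ_y⟩.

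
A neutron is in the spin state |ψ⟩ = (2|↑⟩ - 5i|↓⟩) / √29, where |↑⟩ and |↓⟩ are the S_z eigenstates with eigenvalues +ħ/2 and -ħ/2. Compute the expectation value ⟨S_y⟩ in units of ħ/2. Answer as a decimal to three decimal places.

-0.690

⟨σ_y⟩ = 2 Im(a* b)/(|a|²+|b|²) with a = 2, b = -5i.
a* b = -10i, so ⟨σ_y⟩ = -20/29.
⟨S_y⟩ = (ħ/2)·⟨σ_y⟩.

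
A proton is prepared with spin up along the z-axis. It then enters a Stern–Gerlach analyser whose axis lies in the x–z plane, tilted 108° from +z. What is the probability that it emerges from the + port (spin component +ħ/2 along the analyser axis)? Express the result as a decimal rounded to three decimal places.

0.345

For spin-½, the probability of finding spin-up along an axis at angle θ to the initial spin direction is cos²(θ/2); spin-down is sin²(θ/2).
θ = 108°, so P = cos²(54°) ≈ 0.345.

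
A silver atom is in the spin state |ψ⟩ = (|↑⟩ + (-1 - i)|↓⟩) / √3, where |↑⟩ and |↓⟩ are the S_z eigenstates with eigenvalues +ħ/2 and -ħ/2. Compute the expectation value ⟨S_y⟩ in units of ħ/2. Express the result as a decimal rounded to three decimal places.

-0.667

⟨σ_y⟩ = 2 Im(a* b)/(|a|²+|b|²) with a = 1, b = (-1 - i).
a* b = (-1 - i), so ⟨σ_y⟩ = -2/3.
⟨S_y⟩ = (ħ/2)·⟨σ_y⟩.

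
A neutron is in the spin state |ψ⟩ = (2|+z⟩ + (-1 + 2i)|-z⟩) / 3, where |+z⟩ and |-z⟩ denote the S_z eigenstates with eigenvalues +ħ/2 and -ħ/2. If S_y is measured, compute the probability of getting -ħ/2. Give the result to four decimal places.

0.0556

|-y⟩ = (|+z⟩ - i|-z⟩)/√2, so ⟨-y|ψ⟩ = (-i) / (√2·3).
P = |-i|² / 18 = 1/18.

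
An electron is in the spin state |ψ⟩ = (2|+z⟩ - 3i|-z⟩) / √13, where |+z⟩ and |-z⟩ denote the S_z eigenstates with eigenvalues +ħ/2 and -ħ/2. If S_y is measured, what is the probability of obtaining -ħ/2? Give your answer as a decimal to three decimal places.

|-y⟩ = (|+z⟩ - i|-z⟩)/√2, so ⟨-y|ψ⟩ = (5) / (√2·√13).
P = |5|² / 26 = 25/26.

0.962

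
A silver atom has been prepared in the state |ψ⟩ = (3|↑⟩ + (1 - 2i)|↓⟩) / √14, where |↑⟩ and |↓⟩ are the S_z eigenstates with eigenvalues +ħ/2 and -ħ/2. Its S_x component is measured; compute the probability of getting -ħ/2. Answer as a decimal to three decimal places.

0.286

|-x⟩ = (|↑⟩ - |↓⟩)/√2, so ⟨-x|ψ⟩ = (2 + 2i) / (√2·√14).
P = |2 + 2i|² / 28 = 8/28.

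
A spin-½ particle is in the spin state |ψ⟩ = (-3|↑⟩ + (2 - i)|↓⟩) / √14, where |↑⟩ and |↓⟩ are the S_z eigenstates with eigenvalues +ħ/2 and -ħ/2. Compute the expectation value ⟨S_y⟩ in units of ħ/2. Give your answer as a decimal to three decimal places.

0.429

⟨σ_y⟩ = 2 Im(a* b)/(|a|²+|b|²) with a = -3, b = (2 - i).
a* b = (-6 + 3i), so ⟨σ_y⟩ = 6/14.
⟨S_y⟩ = (ħ/2)·⟨σ_y⟩.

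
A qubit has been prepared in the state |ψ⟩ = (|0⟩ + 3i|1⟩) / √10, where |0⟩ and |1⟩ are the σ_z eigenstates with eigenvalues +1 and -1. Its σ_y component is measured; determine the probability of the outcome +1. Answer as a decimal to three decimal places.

|+y⟩ = (|0⟩ + i|1⟩)/√2, so ⟨+y|ψ⟩ = (4) / (√2·√10).
P = |4|² / 20 = 16/20.

0.800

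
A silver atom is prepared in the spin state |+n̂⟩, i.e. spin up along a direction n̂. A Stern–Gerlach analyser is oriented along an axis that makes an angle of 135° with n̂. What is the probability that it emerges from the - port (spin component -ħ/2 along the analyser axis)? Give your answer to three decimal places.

0.854

For spin-½, the probability of finding spin-up along an axis at angle θ to the initial spin direction is cos²(θ/2); spin-down is sin²(θ/2).
θ = 135°, so P = sin²(67.5°) ≈ 0.854.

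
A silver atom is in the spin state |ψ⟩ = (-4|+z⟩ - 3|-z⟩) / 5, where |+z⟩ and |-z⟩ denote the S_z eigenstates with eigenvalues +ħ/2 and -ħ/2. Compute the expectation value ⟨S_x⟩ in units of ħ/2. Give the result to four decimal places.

⟨σ_x⟩ = 2 Re(a* b)/(|a|²+|b|²) with a = -4, b = -3.
a* b = 12, so ⟨σ_x⟩ = 24/25.
⟨S_x⟩ = (ħ/2)·⟨σ_x⟩.

0.9600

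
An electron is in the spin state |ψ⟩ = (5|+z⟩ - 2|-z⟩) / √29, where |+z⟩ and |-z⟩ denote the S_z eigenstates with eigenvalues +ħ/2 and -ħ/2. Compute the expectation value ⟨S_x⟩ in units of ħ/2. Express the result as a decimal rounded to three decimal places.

⟨σ_x⟩ = 2 Re(a* b)/(|a|²+|b|²) with a = 5, b = -2.
a* b = -10, so ⟨σ_x⟩ = -20/29.
⟨S_x⟩ = (ħ/2)·⟨σ_x⟩.

-0.690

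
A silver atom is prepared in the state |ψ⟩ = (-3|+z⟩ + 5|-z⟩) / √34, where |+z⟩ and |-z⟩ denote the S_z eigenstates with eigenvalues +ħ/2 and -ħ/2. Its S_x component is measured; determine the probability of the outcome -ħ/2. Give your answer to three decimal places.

0.941

|-x⟩ = (|+z⟩ - |-z⟩)/√2, so ⟨-x|ψ⟩ = (-8) / (√2·√34).
P = |-8|² / 68 = 64/68.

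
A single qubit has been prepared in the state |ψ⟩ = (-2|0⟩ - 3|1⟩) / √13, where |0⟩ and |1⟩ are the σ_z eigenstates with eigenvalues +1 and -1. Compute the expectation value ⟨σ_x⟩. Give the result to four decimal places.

0.9231

⟨σ_x⟩ = 2 Re(a* b)/(|a|²+|b|²) with a = -2, b = -3.
a* b = 6, so ⟨σ_x⟩ = 12/13.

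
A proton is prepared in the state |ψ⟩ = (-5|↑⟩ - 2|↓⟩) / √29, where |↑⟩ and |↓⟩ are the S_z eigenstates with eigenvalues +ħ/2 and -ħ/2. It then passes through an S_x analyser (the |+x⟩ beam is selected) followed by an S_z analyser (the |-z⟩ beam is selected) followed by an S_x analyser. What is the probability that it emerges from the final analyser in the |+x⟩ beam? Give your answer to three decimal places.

First analyser (S_x): P(|+x⟩) = |⟨+x|ψ⟩|² = 49/58.
After stage 1 the state is |+x⟩; P(|-z⟩) = |⟨-z|+x⟩|² = 1/2.
After stage 2 the state is |-z⟩; P(|+x⟩) = |⟨+x|-z⟩|² = 1/2.
Joint probability = 49/58 × 1/2 × 1/2 = 0.211.

0.211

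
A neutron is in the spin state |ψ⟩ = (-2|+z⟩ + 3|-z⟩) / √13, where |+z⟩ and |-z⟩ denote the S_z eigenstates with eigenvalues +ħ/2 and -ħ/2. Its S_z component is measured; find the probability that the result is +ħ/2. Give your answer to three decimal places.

0.308

The +ħ/2 outcome corresponds to |+z⟩. Its amplitude in |ψ⟩ is -2/√13.
P = |-2|² / 13 = 4/13.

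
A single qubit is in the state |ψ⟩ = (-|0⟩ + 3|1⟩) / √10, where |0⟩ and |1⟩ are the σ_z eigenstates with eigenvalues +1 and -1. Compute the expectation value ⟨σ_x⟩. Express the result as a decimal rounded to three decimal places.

-0.600

⟨σ_x⟩ = 2 Re(a* b)/(|a|²+|b|²) with a = -1, b = 3.
a* b = -3, so ⟨σ_x⟩ = -6/10.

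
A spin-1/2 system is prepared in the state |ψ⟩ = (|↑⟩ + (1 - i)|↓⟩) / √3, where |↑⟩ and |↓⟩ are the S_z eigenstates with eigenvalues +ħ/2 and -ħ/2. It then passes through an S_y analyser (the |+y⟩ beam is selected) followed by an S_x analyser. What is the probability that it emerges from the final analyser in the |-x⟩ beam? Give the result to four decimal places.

0.0833

First analyser (S_y): P(|+y⟩) = |⟨+y|ψ⟩|² = 1/6.
After stage 1 the state is |+y⟩; P(|-x⟩) = |⟨-x|+y⟩|² = 1/2.
Joint probability = 1/6 × 1/2 = 0.0833.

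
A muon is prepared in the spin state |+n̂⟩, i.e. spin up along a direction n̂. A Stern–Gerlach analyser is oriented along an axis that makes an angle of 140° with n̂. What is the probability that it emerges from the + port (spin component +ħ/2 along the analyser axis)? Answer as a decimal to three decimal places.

For spin-½, the probability of finding spin-up along an axis at angle θ to the initial spin direction is cos²(θ/2); spin-down is sin²(θ/2).
θ = 140°, so P = cos²(70°) ≈ 0.117.

0.117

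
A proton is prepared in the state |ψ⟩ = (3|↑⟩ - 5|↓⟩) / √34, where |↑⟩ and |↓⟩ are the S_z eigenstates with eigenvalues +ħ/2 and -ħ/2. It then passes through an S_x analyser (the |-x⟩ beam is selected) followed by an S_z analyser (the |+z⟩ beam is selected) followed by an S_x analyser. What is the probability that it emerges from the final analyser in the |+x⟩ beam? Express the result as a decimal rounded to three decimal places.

0.235

First analyser (S_x): P(|-x⟩) = |⟨-x|ψ⟩|² = 64/68.
After stage 1 the state is |-x⟩; P(|+z⟩) = |⟨+z|-x⟩|² = 1/2.
After stage 2 the state is |+z⟩; P(|+x⟩) = |⟨+x|+z⟩|² = 1/2.
Joint probability = 64/68 × 1/2 × 1/2 = 0.235.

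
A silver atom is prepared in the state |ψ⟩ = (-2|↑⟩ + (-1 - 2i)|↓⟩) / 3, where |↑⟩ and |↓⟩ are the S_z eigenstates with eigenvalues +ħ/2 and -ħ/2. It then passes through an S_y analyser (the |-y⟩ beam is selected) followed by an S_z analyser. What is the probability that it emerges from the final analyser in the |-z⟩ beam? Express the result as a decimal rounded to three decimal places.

0.028

First analyser (S_y): P(|-y⟩) = |⟨-y|ψ⟩|² = 1/18.
After stage 1 the state is |-y⟩; P(|-z⟩) = |⟨-z|-y⟩|² = 1/2.
Joint probability = 1/18 × 1/2 = 0.028.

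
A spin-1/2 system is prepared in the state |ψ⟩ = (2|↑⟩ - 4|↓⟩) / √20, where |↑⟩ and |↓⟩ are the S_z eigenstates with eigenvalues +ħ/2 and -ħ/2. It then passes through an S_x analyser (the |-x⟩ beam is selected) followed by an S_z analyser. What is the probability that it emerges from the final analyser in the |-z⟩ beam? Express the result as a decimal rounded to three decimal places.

First analyser (S_x): P(|-x⟩) = |⟨-x|ψ⟩|² = 36/40.
After stage 1 the state is |-x⟩; P(|-z⟩) = |⟨-z|-x⟩|² = 1/2.
Joint probability = 36/40 × 1/2 = 0.450.

0.450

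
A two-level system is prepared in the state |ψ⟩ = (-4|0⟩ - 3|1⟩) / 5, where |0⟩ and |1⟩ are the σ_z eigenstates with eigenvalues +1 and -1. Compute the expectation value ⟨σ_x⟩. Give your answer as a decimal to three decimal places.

0.960

⟨σ_x⟩ = 2 Re(a* b)/(|a|²+|b|²) with a = -4, b = -3.
a* b = 12, so ⟨σ_x⟩ = 24/25.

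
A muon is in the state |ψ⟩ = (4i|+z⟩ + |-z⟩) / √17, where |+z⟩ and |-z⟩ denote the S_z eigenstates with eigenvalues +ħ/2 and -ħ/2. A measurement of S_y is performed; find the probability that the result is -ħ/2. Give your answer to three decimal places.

|-y⟩ = (|+z⟩ - i|-z⟩)/√2, so ⟨-y|ψ⟩ = (5i) / (√2·√17).
P = |5i|² / 34 = 25/34.

0.735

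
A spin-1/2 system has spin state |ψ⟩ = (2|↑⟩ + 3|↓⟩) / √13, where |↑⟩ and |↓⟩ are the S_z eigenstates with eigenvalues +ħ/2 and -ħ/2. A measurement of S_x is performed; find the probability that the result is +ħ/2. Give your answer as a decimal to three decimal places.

|+x⟩ = (|↑⟩ + |↓⟩)/√2, so ⟨+x|ψ⟩ = (5) / (√2·√13).
P = |5|² / 26 = 25/26.

0.962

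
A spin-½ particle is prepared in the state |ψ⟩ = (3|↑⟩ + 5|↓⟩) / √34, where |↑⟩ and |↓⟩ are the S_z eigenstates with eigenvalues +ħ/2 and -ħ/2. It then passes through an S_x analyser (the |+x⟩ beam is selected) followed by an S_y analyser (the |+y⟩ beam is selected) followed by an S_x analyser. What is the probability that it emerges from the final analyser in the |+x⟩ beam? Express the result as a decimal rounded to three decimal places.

First analyser (S_x): P(|+x⟩) = |⟨+x|ψ⟩|² = 64/68.
After stage 1 the state is |+x⟩; P(|+y⟩) = |⟨+y|+x⟩|² = 1/2.
After stage 2 the state is |+y⟩; P(|+x⟩) = |⟨+x|+y⟩|² = 1/2.
Joint probability = 64/68 × 1/2 × 1/2 = 0.235.

0.235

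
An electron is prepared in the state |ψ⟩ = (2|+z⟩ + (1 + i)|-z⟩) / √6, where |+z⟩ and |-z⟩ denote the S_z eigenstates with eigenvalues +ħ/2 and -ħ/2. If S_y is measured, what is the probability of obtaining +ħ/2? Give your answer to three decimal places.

|+y⟩ = (|+z⟩ + i|-z⟩)/√2, so ⟨+y|ψ⟩ = (3 - i) / (√2·√6).
P = |3 - i|² / 12 = 10/12.

0.833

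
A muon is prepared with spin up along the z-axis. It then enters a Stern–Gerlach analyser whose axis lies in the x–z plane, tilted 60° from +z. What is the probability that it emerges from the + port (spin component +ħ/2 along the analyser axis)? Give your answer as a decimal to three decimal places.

For spin-½, the probability of finding spin-up along an axis at angle θ to the initial spin direction is cos²(θ/2); spin-down is sin²(θ/2).
θ = 60°, so P = cos²(30°) ≈ 0.750.

0.750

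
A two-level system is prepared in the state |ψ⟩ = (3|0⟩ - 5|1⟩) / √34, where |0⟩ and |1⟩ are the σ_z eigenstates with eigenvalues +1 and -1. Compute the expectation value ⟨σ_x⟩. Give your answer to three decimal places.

⟨σ_x⟩ = 2 Re(a* b)/(|a|²+|b|²) with a = 3, b = -5.
a* b = -15, so ⟨σ_x⟩ = -30/34.

-0.882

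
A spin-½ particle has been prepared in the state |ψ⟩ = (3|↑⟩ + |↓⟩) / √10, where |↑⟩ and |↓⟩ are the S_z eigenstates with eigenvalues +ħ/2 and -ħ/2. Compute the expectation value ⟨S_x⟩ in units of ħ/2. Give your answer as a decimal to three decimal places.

0.600

⟨σ_x⟩ = 2 Re(a* b)/(|a|²+|b|²) with a = 3, b = 1.
a* b = 3, so ⟨σ_x⟩ = 6/10.
⟨S_x⟩ = (ħ/2)·⟨σ_x⟩.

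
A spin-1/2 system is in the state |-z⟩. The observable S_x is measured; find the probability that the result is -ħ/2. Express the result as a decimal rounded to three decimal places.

In the S_z basis, |-z⟩ = |-z⟩ and |-x⟩ = (|+z⟩ - |-z⟩)/√2.
|⟨-x|-z⟩|² = 1/2.

0.500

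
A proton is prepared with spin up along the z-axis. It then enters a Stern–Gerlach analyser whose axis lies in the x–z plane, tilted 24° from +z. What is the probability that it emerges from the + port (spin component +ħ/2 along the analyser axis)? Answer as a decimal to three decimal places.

0.957

For spin-½, the probability of finding spin-up along an axis at angle θ to the initial spin direction is cos²(θ/2); spin-down is sin²(θ/2).
θ = 24°, so P = cos²(12°) ≈ 0.957.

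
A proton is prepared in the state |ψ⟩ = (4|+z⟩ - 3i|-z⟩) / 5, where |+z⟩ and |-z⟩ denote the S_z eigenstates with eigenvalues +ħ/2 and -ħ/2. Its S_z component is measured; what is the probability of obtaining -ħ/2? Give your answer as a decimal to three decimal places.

The -ħ/2 outcome corresponds to |-z⟩. Its amplitude in |ψ⟩ is -3i/5.
P = |-3i|² / 25 = 9/25.

0.360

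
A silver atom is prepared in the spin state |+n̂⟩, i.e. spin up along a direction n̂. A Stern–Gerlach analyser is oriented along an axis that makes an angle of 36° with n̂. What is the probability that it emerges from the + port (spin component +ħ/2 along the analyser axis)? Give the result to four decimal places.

0.9045

For spin-½, the probability of finding spin-up along an axis at angle θ to the initial spin direction is cos²(θ/2); spin-down is sin²(θ/2).
θ = 36°, so P = cos²(18°) ≈ 0.9045.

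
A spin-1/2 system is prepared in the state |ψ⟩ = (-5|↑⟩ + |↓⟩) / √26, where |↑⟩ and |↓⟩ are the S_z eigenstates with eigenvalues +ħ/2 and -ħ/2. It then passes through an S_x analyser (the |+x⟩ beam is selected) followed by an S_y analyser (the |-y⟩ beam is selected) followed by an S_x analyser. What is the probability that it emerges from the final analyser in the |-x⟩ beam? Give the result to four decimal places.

0.0769

First analyser (S_x): P(|+x⟩) = |⟨+x|ψ⟩|² = 16/52.
After stage 1 the state is |+x⟩; P(|-y⟩) = |⟨-y|+x⟩|² = 1/2.
After stage 2 the state is |-y⟩; P(|-x⟩) = |⟨-x|-y⟩|² = 1/2.
Joint probability = 16/52 × 1/2 × 1/2 = 0.0769.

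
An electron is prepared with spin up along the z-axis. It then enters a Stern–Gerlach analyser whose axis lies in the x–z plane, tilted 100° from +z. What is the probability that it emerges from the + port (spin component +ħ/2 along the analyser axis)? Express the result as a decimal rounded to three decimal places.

For spin-½, the probability of finding spin-up along an axis at angle θ to the initial spin direction is cos²(θ/2); spin-down is sin²(θ/2).
θ = 100°, so P = cos²(50°) ≈ 0.413.

0.413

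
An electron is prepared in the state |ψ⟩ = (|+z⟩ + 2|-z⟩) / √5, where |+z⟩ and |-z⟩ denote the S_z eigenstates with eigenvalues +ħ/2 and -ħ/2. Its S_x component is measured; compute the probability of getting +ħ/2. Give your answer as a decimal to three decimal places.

0.900

|+x⟩ = (|+z⟩ + |-z⟩)/√2, so ⟨+x|ψ⟩ = (3) / (√2·√5).
P = |3|² / 10 = 9/10.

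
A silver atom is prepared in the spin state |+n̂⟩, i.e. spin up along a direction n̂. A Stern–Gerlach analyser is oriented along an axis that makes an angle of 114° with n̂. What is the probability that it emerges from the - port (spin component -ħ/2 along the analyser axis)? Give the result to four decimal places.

0.7034

For spin-½, the probability of finding spin-up along an axis at angle θ to the initial spin direction is cos²(θ/2); spin-down is sin²(θ/2).
θ = 114°, so P = sin²(57°) ≈ 0.7034.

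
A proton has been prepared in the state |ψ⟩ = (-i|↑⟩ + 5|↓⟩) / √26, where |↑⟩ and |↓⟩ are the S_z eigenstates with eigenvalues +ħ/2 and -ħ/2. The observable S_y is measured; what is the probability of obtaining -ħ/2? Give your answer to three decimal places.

|-y⟩ = (|↑⟩ - i|↓⟩)/√2, so ⟨-y|ψ⟩ = (4i) / (√2·√26).
P = |4i|² / 52 = 16/52.

0.308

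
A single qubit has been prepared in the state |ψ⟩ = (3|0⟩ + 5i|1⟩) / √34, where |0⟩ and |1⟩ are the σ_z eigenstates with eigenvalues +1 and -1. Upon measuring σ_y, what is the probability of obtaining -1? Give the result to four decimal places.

0.0588

|-y⟩ = (|0⟩ - i|1⟩)/√2, so ⟨-y|ψ⟩ = (-2) / (√2·√34).
P = |-2|² / 68 = 4/68.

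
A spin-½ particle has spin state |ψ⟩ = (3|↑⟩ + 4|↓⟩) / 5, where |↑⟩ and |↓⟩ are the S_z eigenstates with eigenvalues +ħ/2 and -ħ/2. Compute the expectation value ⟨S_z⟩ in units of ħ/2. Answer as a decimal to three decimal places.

-0.280

⟨σ_z⟩ = |a|² - |b|² divided by |a|²+|b|², with a, b the |↑⟩, |↓⟩ amplitudes.
= (9 - 16)/25 = -7/25.
⟨S_z⟩ = (ħ/2)·⟨σ_z⟩.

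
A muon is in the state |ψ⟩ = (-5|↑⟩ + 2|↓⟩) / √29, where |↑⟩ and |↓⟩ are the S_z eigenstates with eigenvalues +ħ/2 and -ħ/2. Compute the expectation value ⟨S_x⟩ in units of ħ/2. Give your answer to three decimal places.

⟨σ_x⟩ = 2 Re(a* b)/(|a|²+|b|²) with a = -5, b = 2.
a* b = -10, so ⟨σ_x⟩ = -20/29.
⟨S_x⟩ = (ħ/2)·⟨σ_x⟩.

-0.690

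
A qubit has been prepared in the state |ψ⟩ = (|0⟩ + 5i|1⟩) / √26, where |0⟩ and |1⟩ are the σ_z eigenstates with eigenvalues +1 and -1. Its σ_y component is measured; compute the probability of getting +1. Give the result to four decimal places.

|+y⟩ = (|0⟩ + i|1⟩)/√2, so ⟨+y|ψ⟩ = (6) / (√2·√26).
P = |6|² / 52 = 36/52.

0.6923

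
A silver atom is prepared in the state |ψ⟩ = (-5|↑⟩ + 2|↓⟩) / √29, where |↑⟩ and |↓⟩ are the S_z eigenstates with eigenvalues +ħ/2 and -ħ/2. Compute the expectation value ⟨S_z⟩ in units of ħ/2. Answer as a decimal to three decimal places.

⟨σ_z⟩ = |a|² - |b|² divided by |a|²+|b|², with a, b the |↑⟩, |↓⟩ amplitudes.
= (25 - 4)/29 = 21/29.
⟨S_z⟩ = (ħ/2)·⟨σ_z⟩.

0.724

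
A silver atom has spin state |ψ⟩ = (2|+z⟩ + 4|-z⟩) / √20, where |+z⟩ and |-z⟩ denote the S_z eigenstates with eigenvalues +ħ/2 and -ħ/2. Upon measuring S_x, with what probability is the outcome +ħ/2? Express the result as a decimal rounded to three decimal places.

|+x⟩ = (|+z⟩ + |-z⟩)/√2, so ⟨+x|ψ⟩ = (6) / (√2·√20).
P = |6|² / 40 = 36/40.

0.900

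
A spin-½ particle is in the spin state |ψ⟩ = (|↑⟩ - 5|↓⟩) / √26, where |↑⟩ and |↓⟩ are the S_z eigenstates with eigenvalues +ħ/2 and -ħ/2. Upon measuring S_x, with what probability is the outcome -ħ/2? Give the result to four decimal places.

|-x⟩ = (|↑⟩ - |↓⟩)/√2, so ⟨-x|ψ⟩ = (6) / (√2·√26).
P = |6|² / 52 = 36/52.

0.6923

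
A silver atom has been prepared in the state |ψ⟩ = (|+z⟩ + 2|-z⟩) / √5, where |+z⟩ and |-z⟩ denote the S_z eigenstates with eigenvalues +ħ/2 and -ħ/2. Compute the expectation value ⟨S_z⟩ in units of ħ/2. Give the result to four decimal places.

⟨σ_z⟩ = |a|² - |b|² divided by |a|²+|b|², with a, b the |+z⟩, |-z⟩ amplitudes.
= (1 - 4)/5 = -3/5.
⟨S_z⟩ = (ħ/2)·⟨σ_z⟩.

-0.6000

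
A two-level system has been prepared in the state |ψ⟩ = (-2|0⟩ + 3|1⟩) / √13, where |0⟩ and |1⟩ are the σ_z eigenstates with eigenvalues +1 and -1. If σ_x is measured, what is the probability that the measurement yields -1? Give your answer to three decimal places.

0.962

|-x⟩ = (|0⟩ - |1⟩)/√2, so ⟨-x|ψ⟩ = (-5) / (√2·√13).
P = |-5|² / 26 = 25/26.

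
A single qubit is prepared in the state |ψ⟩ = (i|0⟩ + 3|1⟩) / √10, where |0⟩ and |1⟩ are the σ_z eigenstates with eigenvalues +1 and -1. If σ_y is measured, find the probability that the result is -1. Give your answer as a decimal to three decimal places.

0.800

|-y⟩ = (|0⟩ - i|1⟩)/√2, so ⟨-y|ψ⟩ = (4i) / (√2·√10).
P = |4i|² / 20 = 16/20.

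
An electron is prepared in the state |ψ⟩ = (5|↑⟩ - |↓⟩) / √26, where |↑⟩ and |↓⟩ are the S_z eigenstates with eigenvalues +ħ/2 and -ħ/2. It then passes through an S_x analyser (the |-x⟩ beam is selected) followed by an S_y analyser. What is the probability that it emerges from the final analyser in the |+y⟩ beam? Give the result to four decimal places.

First analyser (S_x): P(|-x⟩) = |⟨-x|ψ⟩|² = 36/52.
After stage 1 the state is |-x⟩; P(|+y⟩) = |⟨+y|-x⟩|² = 1/2.
Joint probability = 36/52 × 1/2 = 0.3462.

0.3462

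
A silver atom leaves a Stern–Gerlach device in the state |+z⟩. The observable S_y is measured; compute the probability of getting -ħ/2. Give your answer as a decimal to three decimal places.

0.500

In the S_z basis, |+z⟩ = |+z⟩ and |-y⟩ = (|+z⟩ - i|-z⟩)/√2.
|⟨-y|+z⟩|² = 1/2.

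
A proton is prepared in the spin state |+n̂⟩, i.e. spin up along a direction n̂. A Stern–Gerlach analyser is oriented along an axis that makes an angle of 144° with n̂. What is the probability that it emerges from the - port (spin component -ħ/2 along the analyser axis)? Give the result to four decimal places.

0.9045

For spin-½, the probability of finding spin-up along an axis at angle θ to the initial spin direction is cos²(θ/2); spin-down is sin²(θ/2).
θ = 144°, so P = sin²(72°) ≈ 0.9045.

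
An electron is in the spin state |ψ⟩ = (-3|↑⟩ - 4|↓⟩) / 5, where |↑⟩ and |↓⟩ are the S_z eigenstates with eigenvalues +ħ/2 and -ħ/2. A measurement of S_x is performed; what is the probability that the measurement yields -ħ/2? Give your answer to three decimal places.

|-x⟩ = (|↑⟩ - |↓⟩)/√2, so ⟨-x|ψ⟩ = (1) / (√2·5).
P = |1|² / 50 = 1/50.

0.020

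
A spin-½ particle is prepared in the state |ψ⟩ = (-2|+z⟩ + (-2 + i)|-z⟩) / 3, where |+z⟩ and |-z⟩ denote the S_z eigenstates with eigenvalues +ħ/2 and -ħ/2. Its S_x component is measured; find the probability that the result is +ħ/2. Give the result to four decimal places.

0.9444

|+x⟩ = (|+z⟩ + |-z⟩)/√2, so ⟨+x|ψ⟩ = (-4 + i) / (√2·3).
P = |-4 + i|² / 18 = 17/18.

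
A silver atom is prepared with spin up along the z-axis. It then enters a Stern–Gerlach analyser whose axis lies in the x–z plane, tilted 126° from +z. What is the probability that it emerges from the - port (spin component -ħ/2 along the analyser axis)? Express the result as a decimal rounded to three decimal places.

For spin-½, the probability of finding spin-up along an axis at angle θ to the initial spin direction is cos²(θ/2); spin-down is sin²(θ/2).
θ = 126°, so P = sin²(63°) ≈ 0.794.

0.794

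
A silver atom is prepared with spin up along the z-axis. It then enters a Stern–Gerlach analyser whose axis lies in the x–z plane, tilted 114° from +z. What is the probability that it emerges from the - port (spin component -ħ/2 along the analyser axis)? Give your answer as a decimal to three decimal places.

0.703

For spin-½, the probability of finding spin-up along an axis at angle θ to the initial spin direction is cos²(θ/2); spin-down is sin²(θ/2).
θ = 114°, so P = sin²(57°) ≈ 0.703.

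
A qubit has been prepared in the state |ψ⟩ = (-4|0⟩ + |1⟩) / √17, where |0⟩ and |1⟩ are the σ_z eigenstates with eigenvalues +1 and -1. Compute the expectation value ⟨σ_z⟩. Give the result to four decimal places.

0.8824

⟨σ_z⟩ = |a|² - |b|² divided by |a|²+|b|², with a, b the |0⟩, |1⟩ amplitudes.
= (16 - 1)/17 = 15/17.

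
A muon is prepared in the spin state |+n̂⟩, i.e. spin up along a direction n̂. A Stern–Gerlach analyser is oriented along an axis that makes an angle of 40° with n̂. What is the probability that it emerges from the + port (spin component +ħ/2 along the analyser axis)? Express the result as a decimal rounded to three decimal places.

For spin-½, the probability of finding spin-up along an axis at angle θ to the initial spin direction is cos²(θ/2); spin-down is sin²(θ/2).
θ = 40°, so P = cos²(20°) ≈ 0.883.

0.883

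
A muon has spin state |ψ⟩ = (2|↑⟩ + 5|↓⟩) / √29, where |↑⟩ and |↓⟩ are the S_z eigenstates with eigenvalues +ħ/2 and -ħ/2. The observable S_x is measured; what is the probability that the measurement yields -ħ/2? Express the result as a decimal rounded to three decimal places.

|-x⟩ = (|↑⟩ - |↓⟩)/√2, so ⟨-x|ψ⟩ = (-3) / (√2·√29).
P = |-3|² / 58 = 9/58.

0.155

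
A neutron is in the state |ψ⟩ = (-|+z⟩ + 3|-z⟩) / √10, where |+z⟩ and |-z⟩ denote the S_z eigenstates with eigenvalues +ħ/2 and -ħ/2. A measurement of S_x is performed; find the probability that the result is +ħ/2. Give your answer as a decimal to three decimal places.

|+x⟩ = (|+z⟩ + |-z⟩)/√2, so ⟨+x|ψ⟩ = (2) / (√2·√10).
P = |2|² / 20 = 4/20.

0.200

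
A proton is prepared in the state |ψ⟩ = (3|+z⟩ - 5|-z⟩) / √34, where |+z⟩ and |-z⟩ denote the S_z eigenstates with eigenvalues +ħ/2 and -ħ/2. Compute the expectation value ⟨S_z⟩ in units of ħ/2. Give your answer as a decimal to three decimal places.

⟨σ_z⟩ = |a|² - |b|² divided by |a|²+|b|², with a, b the |+z⟩, |-z⟩ amplitudes.
= (9 - 25)/34 = -16/34.
⟨S_z⟩ = (ħ/2)·⟨σ_z⟩.

-0.471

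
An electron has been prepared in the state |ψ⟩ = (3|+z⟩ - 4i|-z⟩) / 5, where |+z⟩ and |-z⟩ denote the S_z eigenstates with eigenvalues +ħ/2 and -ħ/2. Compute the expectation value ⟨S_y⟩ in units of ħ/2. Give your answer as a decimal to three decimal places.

⟨σ_y⟩ = 2 Im(a* b)/(|a|²+|b|²) with a = 3, b = -4i.
a* b = -12i, so ⟨σ_y⟩ = -24/25.
⟨S_y⟩ = (ħ/2)·⟨σ_y⟩.

-0.960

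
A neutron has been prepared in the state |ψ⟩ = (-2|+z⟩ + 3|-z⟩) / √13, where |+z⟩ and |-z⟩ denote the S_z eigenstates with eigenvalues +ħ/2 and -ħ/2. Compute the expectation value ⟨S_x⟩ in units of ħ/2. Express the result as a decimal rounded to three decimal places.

⟨σ_x⟩ = 2 Re(a* b)/(|a|²+|b|²) with a = -2, b = 3.
a* b = -6, so ⟨σ_x⟩ = -12/13.
⟨S_x⟩ = (ħ/2)·⟨σ_x⟩.

-0.923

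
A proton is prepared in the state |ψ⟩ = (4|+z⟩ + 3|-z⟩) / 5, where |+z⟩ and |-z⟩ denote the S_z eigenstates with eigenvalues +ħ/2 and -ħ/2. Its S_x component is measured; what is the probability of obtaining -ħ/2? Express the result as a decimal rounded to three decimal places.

0.020

|-x⟩ = (|+z⟩ - |-z⟩)/√2, so ⟨-x|ψ⟩ = (1) / (√2·5).
P = |1|² / 50 = 1/50.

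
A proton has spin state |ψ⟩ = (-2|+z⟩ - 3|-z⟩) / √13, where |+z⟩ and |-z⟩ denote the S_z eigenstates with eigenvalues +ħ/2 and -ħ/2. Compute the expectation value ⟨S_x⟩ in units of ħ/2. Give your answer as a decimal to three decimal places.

0.923

⟨σ_x⟩ = 2 Re(a* b)/(|a|²+|b|²) with a = -2, b = -3.
a* b = 6, so ⟨σ_x⟩ = 12/13.
⟨S_x⟩ = (ħ/2)·⟨σ_x⟩.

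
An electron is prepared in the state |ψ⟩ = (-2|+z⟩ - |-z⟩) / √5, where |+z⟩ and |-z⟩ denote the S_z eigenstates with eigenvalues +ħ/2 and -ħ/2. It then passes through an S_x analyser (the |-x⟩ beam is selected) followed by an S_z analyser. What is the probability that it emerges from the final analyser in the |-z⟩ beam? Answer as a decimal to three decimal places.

First analyser (S_x): P(|-x⟩) = |⟨-x|ψ⟩|² = 1/10.
After stage 1 the state is |-x⟩; P(|-z⟩) = |⟨-z|-x⟩|² = 1/2.
Joint probability = 1/10 × 1/2 = 0.050.

0.050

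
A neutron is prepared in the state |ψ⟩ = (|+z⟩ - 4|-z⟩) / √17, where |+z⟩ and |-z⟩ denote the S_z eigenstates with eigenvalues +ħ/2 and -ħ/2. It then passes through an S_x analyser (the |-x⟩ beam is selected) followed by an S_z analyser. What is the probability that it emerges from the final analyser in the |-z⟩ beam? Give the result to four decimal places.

0.3676

First analyser (S_x): P(|-x⟩) = |⟨-x|ψ⟩|² = 25/34.
After stage 1 the state is |-x⟩; P(|-z⟩) = |⟨-z|-x⟩|² = 1/2.
Joint probability = 25/34 × 1/2 = 0.3676.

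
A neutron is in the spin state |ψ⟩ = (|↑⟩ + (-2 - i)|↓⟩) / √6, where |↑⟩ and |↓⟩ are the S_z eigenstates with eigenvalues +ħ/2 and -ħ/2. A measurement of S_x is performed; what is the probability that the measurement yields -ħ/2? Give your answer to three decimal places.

0.833

|-x⟩ = (|↑⟩ - |↓⟩)/√2, so ⟨-x|ψ⟩ = (3 + i) / (√2·√6).
P = |3 + i|² / 12 = 10/12.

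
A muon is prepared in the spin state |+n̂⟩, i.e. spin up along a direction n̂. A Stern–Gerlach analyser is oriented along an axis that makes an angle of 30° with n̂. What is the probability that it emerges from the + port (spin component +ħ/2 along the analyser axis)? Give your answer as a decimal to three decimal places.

For spin-½, the probability of finding spin-up along an axis at angle θ to the initial spin direction is cos²(θ/2); spin-down is sin²(θ/2).
θ = 30°, so P = cos²(15°) ≈ 0.933.

0.933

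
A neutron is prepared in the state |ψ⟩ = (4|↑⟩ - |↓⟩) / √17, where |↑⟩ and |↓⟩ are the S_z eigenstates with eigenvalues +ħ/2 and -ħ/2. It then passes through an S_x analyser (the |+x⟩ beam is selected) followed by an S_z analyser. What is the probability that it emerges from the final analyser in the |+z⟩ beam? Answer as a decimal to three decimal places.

0.132

First analyser (S_x): P(|+x⟩) = |⟨+x|ψ⟩|² = 9/34.
After stage 1 the state is |+x⟩; P(|+z⟩) = |⟨+z|+x⟩|² = 1/2.
Joint probability = 9/34 × 1/2 = 0.132.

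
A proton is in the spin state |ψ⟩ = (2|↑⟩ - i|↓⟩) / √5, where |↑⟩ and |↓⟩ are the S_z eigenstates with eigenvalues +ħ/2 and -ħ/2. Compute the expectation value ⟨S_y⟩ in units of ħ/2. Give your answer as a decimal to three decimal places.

⟨σ_y⟩ = 2 Im(a* b)/(|a|²+|b|²) with a = 2, b = -i.
a* b = -2i, so ⟨σ_y⟩ = -4/5.
⟨S_y⟩ = (ħ/2)·⟨σ_y⟩.

-0.800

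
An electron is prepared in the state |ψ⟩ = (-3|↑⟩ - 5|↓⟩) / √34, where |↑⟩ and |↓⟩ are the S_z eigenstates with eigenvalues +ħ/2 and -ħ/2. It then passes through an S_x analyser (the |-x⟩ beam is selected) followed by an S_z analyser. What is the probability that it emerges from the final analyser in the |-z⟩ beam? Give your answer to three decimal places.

First analyser (S_x): P(|-x⟩) = |⟨-x|ψ⟩|² = 4/68.
After stage 1 the state is |-x⟩; P(|-z⟩) = |⟨-z|-x⟩|² = 1/2.
Joint probability = 4/68 × 1/2 = 0.029.

0.029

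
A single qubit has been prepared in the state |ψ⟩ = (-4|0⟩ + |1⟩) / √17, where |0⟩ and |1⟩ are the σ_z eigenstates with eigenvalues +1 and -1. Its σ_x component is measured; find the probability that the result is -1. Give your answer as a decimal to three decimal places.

0.735

|-x⟩ = (|0⟩ - |1⟩)/√2, so ⟨-x|ψ⟩ = (-5) / (√2·√17).
P = |-5|² / 34 = 25/34.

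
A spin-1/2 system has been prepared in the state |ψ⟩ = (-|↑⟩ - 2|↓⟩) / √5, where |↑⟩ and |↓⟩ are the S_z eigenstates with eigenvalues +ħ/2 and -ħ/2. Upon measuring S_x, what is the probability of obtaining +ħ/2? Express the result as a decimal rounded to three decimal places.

0.900

|+x⟩ = (|↑⟩ + |↓⟩)/√2, so ⟨+x|ψ⟩ = (-3) / (√2·√5).
P = |-3|² / 10 = 9/10.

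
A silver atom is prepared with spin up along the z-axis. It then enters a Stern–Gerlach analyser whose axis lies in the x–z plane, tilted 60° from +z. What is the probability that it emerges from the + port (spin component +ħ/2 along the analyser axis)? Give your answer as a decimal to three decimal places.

For spin-½, the probability of finding spin-up along an axis at angle θ to the initial spin direction is cos²(θ/2); spin-down is sin²(θ/2).
θ = 60°, so P = cos²(30°) ≈ 0.750.

0.750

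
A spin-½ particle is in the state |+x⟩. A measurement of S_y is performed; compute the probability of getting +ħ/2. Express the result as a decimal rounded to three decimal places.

0.500

In the S_z basis, |+x⟩ = (|↑⟩ + |↓⟩)/√2 and |+y⟩ = (|↑⟩ + i|↓⟩)/√2.
|⟨+y|+x⟩|² = 1/2.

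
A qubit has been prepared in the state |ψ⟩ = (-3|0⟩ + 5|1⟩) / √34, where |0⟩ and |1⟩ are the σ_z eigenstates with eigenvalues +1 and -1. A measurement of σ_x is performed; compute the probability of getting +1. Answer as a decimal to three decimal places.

|+x⟩ = (|0⟩ + |1⟩)/√2, so ⟨+x|ψ⟩ = (2) / (√2·√34).
P = |2|² / 68 = 4/68.

0.059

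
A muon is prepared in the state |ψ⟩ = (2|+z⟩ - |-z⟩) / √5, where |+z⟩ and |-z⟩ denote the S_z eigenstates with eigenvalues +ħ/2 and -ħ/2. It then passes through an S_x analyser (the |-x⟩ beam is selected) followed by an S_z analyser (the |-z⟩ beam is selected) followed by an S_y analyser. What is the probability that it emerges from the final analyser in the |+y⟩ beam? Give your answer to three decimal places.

First analyser (S_x): P(|-x⟩) = |⟨-x|ψ⟩|² = 9/10.
After stage 1 the state is |-x⟩; P(|-z⟩) = |⟨-z|-x⟩|² = 1/2.
After stage 2 the state is |-z⟩; P(|+y⟩) = |⟨+y|-z⟩|² = 1/2.
Joint probability = 9/10 × 1/2 × 1/2 = 0.225.

0.225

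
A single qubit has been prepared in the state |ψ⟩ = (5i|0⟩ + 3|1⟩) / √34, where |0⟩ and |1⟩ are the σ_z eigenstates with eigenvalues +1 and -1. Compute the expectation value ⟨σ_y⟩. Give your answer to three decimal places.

-0.882

⟨σ_y⟩ = 2 Im(a* b)/(|a|²+|b|²) with a = 5i, b = 3.
a* b = -15i, so ⟨σ_y⟩ = -30/34.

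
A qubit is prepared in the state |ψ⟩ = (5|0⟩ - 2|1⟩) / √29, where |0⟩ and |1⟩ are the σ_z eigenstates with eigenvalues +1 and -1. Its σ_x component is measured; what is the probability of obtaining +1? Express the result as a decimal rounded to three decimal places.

|+x⟩ = (|0⟩ + |1⟩)/√2, so ⟨+x|ψ⟩ = (3) / (√2·√29).
P = |3|² / 58 = 9/58.

0.155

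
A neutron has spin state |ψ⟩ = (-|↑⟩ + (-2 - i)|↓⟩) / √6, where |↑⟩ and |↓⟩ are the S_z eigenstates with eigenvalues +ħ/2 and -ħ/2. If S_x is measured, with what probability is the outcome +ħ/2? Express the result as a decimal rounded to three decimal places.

0.833

|+x⟩ = (|↑⟩ + |↓⟩)/√2, so ⟨+x|ψ⟩ = (-3 - i) / (√2·√6).
P = |-3 - i|² / 12 = 10/12.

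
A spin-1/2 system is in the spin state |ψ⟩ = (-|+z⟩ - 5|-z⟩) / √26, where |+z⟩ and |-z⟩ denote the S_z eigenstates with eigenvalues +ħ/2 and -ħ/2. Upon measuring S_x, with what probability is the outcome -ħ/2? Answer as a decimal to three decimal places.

0.308

|-x⟩ = (|+z⟩ - |-z⟩)/√2, so ⟨-x|ψ⟩ = (4) / (√2·√26).
P = |4|² / 52 = 16/52.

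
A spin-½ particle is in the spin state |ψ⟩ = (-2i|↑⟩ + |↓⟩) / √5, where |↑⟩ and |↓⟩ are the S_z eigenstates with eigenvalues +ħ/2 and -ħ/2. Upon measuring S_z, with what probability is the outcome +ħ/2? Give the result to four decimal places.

0.8000

The +ħ/2 outcome corresponds to |↑⟩. Its amplitude in |ψ⟩ is -2i/√5.
P = |-2i|² / 5 = 4/5.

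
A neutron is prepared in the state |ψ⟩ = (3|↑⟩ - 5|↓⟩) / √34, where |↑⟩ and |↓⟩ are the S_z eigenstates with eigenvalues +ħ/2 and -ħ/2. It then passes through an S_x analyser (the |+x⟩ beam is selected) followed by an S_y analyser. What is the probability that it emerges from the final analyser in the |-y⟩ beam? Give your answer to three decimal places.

First analyser (S_x): P(|+x⟩) = |⟨+x|ψ⟩|² = 4/68.
After stage 1 the state is |+x⟩; P(|-y⟩) = |⟨-y|+x⟩|² = 1/2.
Joint probability = 4/68 × 1/2 = 0.029.

0.029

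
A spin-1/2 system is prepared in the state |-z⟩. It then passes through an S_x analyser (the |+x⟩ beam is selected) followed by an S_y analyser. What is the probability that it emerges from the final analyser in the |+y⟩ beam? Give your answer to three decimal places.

0.250

First analyser (S_x): from |-z⟩, P(|+x⟩) = 1/2.
After stage 1 the state is |+x⟩; P(|+y⟩) = |⟨+y|+x⟩|² = 1/2.
Joint probability = 1/2 × 1/2 = 0.250.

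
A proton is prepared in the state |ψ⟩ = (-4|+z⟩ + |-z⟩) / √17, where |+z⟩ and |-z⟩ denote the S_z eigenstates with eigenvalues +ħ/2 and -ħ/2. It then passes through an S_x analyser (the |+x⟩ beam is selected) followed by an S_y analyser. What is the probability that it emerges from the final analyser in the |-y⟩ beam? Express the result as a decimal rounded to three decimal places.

0.132

First analyser (S_x): P(|+x⟩) = |⟨+x|ψ⟩|² = 9/34.
After stage 1 the state is |+x⟩; P(|-y⟩) = |⟨-y|+x⟩|² = 1/2.
Joint probability = 9/34 × 1/2 = 0.132.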